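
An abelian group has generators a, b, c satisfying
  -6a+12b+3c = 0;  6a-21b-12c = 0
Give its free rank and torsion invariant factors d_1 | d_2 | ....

rank_ℚ(R)=2; free=3−2=1
SNF(R) diag = [3, 9] → torsion [3, 9]

Answer: M ≅ ℤ^1 ⊕ ℤ/3 ⊕ ℤ/9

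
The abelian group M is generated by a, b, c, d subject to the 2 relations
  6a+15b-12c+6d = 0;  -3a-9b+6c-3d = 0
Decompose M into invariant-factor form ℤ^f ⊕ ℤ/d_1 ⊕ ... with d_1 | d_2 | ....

rank_ℚ(R)=2; free=4−2=2
SNF(R) diag = [3, 3] → torsion [3, 3]

Answer: M ≅ ℤ^2 ⊕ ℤ/3 ⊕ ℤ/3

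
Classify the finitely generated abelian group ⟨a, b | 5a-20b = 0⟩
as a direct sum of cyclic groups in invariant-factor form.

Answer: M ≅ ℤ^1 ⊕ ℤ/5

Derivation:
rank_ℚ(R)=1; free=2−1=1
SNF(R) diag = [5] → torsion [5]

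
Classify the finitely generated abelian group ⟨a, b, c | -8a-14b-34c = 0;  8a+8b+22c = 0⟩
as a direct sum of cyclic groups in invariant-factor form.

rank_ℚ(R)=2; free=3−2=1
SNF(R) diag = [2, 6] → torsion [2, 6]

Answer: M ≅ ℤ^1 ⊕ ℤ/2 ⊕ ℤ/6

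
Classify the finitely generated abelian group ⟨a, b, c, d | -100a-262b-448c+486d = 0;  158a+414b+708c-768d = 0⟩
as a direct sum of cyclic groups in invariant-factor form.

rank_ℚ(R)=2; free=4−2=2
SNF(R) diag = [2, 2] → torsion [2, 2]

Answer: M ≅ ℤ^2 ⊕ ℤ/2 ⊕ ℤ/2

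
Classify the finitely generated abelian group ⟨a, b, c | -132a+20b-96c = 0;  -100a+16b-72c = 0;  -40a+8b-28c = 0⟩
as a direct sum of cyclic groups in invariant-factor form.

rank_ℚ(R)=3; free=3−3=0
SNF(R) diag = [4, 4, 4] → torsion [4, 4, 4]

Answer: M ≅ ℤ/4 ⊕ ℤ/4 ⊕ ℤ/4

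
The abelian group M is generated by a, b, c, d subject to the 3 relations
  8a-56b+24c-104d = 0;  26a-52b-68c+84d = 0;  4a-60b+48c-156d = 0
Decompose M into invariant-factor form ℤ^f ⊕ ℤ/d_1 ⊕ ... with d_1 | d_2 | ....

rank_ℚ(R)=3; free=4−3=1
SNF(R) diag = [2, 4, 8] → torsion [2, 4, 8]

Answer: M ≅ ℤ^1 ⊕ ℤ/2 ⊕ ℤ/4 ⊕ ℤ/8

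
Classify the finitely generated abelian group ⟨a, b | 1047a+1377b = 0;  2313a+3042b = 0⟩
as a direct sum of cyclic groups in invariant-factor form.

rank_ℚ(R)=2; free=2−2=0
SNF(R) diag = [3, 9] → torsion [3, 9]

Answer: M ≅ ℤ/3 ⊕ ℤ/9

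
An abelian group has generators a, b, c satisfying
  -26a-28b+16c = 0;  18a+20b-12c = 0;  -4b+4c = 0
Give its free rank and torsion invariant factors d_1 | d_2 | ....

rank_ℚ(R)=3; free=3−3=0
SNF(R) diag = [2, 4, 4] → torsion [2, 4, 4]

Answer: M ≅ ℤ/2 ⊕ ℤ/4 ⊕ ℤ/4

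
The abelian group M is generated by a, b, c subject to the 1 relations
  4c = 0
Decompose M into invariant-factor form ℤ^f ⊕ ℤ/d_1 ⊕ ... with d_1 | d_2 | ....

rank_ℚ(R)=1; free=3−1=2
SNF(R) diag = [4] → torsion [4]

Answer: M ≅ ℤ^2 ⊕ ℤ/4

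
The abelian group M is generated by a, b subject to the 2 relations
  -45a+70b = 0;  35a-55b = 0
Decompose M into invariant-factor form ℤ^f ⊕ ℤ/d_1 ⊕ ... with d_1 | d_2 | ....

rank_ℚ(R)=2; free=2−2=0
SNF(R) diag = [5, 5] → torsion [5, 5]

Answer: M ≅ ℤ/5 ⊕ ℤ/5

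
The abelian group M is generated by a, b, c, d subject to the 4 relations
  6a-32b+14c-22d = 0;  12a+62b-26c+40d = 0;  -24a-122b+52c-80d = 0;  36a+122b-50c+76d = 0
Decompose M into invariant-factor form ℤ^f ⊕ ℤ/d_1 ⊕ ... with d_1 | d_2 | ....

Answer: M ≅ ℤ/2 ⊕ ℤ/2 ⊕ ℤ/6 ⊕ ℤ/12

Derivation:
rank_ℚ(R)=4; free=4−4=0
SNF(R) diag = [2, 2, 6, 12] → torsion [2, 2, 6, 12]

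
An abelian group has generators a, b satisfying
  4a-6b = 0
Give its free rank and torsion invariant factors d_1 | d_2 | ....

rank_ℚ(R)=1; free=2−1=1
SNF(R) diag = [2] → torsion [2]

Answer: M ≅ ℤ^1 ⊕ ℤ/2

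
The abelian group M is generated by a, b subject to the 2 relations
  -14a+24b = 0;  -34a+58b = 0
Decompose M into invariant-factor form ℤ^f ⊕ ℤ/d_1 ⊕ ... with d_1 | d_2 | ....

rank_ℚ(R)=2; free=2−2=0
SNF(R) diag = [2, 2] → torsion [2, 2]

Answer: M ≅ ℤ/2 ⊕ ℤ/2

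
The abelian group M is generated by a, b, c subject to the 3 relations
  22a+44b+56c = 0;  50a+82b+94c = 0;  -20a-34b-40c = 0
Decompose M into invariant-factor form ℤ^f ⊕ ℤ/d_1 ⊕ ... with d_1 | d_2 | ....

Answer: M ≅ ℤ/2 ⊕ ℤ/6 ⊕ ℤ/6

Derivation:
rank_ℚ(R)=3; free=3−3=0
SNF(R) diag = [2, 6, 6] → torsion [2, 6, 6]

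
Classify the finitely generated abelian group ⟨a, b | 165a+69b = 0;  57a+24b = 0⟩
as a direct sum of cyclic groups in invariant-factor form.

Answer: M ≅ ℤ/3 ⊕ ℤ/9

Derivation:
rank_ℚ(R)=2; free=2−2=0
SNF(R) diag = [3, 9] → torsion [3, 9]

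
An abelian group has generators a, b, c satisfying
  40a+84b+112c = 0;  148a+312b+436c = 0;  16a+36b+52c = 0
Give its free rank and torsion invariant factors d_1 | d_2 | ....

Answer: M ≅ ℤ/4 ⊕ ℤ/12 ⊕ ℤ/36

Derivation:
rank_ℚ(R)=3; free=3−3=0
SNF(R) diag = [4, 12, 36] → torsion [4, 12, 36]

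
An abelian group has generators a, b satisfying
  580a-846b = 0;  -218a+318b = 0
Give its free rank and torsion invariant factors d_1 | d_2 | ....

rank_ℚ(R)=2; free=2−2=0
SNF(R) diag = [2, 6] → torsion [2, 6]

Answer: M ≅ ℤ/2 ⊕ ℤ/6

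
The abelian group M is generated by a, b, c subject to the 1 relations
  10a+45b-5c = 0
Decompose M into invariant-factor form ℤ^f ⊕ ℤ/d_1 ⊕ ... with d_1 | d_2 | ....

rank_ℚ(R)=1; free=3−1=2
SNF(R) diag = [5] → torsion [5]

Answer: M ≅ ℤ^2 ⊕ ℤ/5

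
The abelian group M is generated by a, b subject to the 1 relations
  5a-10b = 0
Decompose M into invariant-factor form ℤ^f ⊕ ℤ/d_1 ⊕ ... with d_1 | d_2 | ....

Answer: M ≅ ℤ^1 ⊕ ℤ/5

Derivation:
rank_ℚ(R)=1; free=2−1=1
SNF(R) diag = [5] → torsion [5]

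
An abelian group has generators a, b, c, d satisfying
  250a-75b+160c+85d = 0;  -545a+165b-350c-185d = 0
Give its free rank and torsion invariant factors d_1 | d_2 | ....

rank_ℚ(R)=2; free=4−2=2
SNF(R) diag = [5, 15] → torsion [5, 15]

Answer: M ≅ ℤ^2 ⊕ ℤ/5 ⊕ ℤ/15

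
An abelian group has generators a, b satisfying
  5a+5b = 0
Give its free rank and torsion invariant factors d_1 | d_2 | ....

Answer: M ≅ ℤ^1 ⊕ ℤ/5

Derivation:
rank_ℚ(R)=1; free=2−1=1
SNF(R) diag = [5] → torsion [5]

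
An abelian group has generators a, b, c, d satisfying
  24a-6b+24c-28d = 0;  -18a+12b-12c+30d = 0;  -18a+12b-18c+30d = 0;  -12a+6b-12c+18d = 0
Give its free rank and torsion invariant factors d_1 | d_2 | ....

rank_ℚ(R)=4; free=4−4=0
SNF(R) diag = [2, 6, 6, 6] → torsion [2, 6, 6, 6]

Answer: M ≅ ℤ/2 ⊕ ℤ/6 ⊕ ℤ/6 ⊕ ℤ/6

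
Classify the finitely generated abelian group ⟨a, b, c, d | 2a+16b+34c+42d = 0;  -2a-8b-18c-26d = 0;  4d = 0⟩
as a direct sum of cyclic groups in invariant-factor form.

Answer: M ≅ ℤ^1 ⊕ ℤ/2 ⊕ ℤ/4 ⊕ ℤ/8

Derivation:
rank_ℚ(R)=3; free=4−3=1
SNF(R) diag = [2, 4, 8] → torsion [2, 4, 8]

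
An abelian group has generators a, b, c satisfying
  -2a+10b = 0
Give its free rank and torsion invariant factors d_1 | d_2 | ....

rank_ℚ(R)=1; free=3−1=2
SNF(R) diag = [2] → torsion [2]

Answer: M ≅ ℤ^2 ⊕ ℤ/2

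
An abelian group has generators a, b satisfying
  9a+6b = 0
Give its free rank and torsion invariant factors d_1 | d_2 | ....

rank_ℚ(R)=1; free=2−1=1
SNF(R) diag = [3] → torsion [3]

Answer: M ≅ ℤ^1 ⊕ ℤ/3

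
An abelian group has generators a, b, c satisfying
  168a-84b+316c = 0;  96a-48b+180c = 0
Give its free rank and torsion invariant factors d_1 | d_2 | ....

rank_ℚ(R)=2; free=3−2=1
SNF(R) diag = [4, 12] → torsion [4, 12]

Answer: M ≅ ℤ^1 ⊕ ℤ/4 ⊕ ℤ/12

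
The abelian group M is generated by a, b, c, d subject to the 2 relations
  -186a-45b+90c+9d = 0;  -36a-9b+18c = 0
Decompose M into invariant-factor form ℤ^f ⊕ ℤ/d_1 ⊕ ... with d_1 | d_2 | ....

Answer: M ≅ ℤ^2 ⊕ ℤ/3 ⊕ ℤ/9

Derivation:
rank_ℚ(R)=2; free=4−2=2
SNF(R) diag = [3, 9] → torsion [3, 9]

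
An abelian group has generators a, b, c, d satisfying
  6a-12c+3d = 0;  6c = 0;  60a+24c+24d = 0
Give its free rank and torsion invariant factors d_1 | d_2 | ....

rank_ℚ(R)=3; free=4−3=1
SNF(R) diag = [3, 6, 12] → torsion [3, 6, 12]

Answer: M ≅ ℤ^1 ⊕ ℤ/3 ⊕ ℤ/6 ⊕ ℤ/12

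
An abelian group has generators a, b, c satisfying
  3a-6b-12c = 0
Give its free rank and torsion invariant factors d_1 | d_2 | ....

rank_ℚ(R)=1; free=3−1=2
SNF(R) diag = [3] → torsion [3]

Answer: M ≅ ℤ^2 ⊕ ℤ/3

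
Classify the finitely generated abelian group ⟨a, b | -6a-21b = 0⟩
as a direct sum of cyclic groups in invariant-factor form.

Answer: M ≅ ℤ^1 ⊕ ℤ/3

Derivation:
rank_ℚ(R)=1; free=2−1=1
SNF(R) diag = [3] → torsion [3]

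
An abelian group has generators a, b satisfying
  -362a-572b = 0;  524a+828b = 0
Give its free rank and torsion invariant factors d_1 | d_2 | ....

rank_ℚ(R)=2; free=2−2=0
SNF(R) diag = [2, 4] → torsion [2, 4]

Answer: M ≅ ℤ/2 ⊕ ℤ/4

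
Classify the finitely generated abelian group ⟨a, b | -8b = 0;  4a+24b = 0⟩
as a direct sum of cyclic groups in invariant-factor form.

Answer: M ≅ ℤ/4 ⊕ ℤ/8

Derivation:
rank_ℚ(R)=2; free=2−2=0
SNF(R) diag = [4, 8] → torsion [4, 8]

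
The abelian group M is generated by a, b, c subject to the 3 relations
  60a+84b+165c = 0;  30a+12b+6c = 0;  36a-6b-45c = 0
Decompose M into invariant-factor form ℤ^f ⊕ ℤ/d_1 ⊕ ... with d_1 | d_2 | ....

rank_ℚ(R)=3; free=3−3=0
SNF(R) diag = [3, 6, 18] → torsion [3, 6, 18]

Answer: M ≅ ℤ/3 ⊕ ℤ/6 ⊕ ℤ/18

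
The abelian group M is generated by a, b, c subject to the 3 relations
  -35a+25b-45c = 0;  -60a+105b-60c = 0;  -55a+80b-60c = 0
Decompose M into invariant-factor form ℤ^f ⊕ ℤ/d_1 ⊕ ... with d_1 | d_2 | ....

Answer: M ≅ ℤ/5 ⊕ ℤ/15 ⊕ ℤ/15

Derivation:
rank_ℚ(R)=3; free=3−3=0
SNF(R) diag = [5, 15, 15] → torsion [5, 15, 15]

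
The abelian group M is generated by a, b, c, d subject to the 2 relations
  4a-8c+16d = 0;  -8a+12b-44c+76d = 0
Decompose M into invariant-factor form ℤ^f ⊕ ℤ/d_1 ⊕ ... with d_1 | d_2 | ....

Answer: M ≅ ℤ^2 ⊕ ℤ/4 ⊕ ℤ/12

Derivation:
rank_ℚ(R)=2; free=4−2=2
SNF(R) diag = [4, 12] → torsion [4, 12]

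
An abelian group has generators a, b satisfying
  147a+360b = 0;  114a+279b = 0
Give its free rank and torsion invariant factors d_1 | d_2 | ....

Answer: M ≅ ℤ/3 ⊕ ℤ/9

Derivation:
rank_ℚ(R)=2; free=2−2=0
SNF(R) diag = [3, 9] → torsion [3, 9]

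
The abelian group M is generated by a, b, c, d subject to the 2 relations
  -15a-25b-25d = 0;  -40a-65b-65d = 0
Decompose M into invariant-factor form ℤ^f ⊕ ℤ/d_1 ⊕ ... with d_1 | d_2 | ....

rank_ℚ(R)=2; free=4−2=2
SNF(R) diag = [5, 5] → torsion [5, 5]

Answer: M ≅ ℤ^2 ⊕ ℤ/5 ⊕ ℤ/5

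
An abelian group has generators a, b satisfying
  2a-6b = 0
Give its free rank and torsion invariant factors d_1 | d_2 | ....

rank_ℚ(R)=1; free=2−1=1
SNF(R) diag = [2] → torsion [2]

Answer: M ≅ ℤ^1 ⊕ ℤ/2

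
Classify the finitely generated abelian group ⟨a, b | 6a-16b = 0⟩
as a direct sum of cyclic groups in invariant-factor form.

rank_ℚ(R)=1; free=2−1=1
SNF(R) diag = [2] → torsion [2]

Answer: M ≅ ℤ^1 ⊕ ℤ/2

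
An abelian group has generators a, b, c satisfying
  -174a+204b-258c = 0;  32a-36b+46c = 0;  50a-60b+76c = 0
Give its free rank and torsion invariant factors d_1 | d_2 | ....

Answer: M ≅ ℤ/2 ⊕ ℤ/6 ⊕ ℤ/12

Derivation:
rank_ℚ(R)=3; free=3−3=0
SNF(R) diag = [2, 6, 12] → torsion [2, 6, 12]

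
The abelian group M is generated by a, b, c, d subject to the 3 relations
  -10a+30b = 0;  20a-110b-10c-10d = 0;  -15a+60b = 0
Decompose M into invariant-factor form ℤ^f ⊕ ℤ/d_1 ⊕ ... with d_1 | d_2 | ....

Answer: M ≅ ℤ^1 ⊕ ℤ/5 ⊕ ℤ/10 ⊕ ℤ/30

Derivation:
rank_ℚ(R)=3; free=4−3=1
SNF(R) diag = [5, 10, 30] → torsion [5, 10, 30]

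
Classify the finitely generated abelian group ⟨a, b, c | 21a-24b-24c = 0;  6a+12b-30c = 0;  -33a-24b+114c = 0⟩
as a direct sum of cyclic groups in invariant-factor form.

Answer: M ≅ ℤ/3 ⊕ ℤ/6 ⊕ ℤ/12

Derivation:
rank_ℚ(R)=3; free=3−3=0
SNF(R) diag = [3, 6, 12] → torsion [3, 6, 12]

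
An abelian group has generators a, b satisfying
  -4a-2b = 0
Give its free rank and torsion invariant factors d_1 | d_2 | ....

rank_ℚ(R)=1; free=2−1=1
SNF(R) diag = [2] → torsion [2]

Answer: M ≅ ℤ^1 ⊕ ℤ/2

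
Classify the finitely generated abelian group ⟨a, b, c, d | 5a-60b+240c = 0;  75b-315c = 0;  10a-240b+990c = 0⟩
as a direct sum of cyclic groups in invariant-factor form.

rank_ℚ(R)=3; free=4−3=1
SNF(R) diag = [5, 15, 30] → torsion [5, 15, 30]

Answer: M ≅ ℤ^1 ⊕ ℤ/5 ⊕ ℤ/15 ⊕ ℤ/30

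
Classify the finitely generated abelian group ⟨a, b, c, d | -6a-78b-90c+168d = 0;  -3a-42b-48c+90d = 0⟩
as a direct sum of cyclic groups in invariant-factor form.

rank_ℚ(R)=2; free=4−2=2
SNF(R) diag = [3, 6] → torsion [3, 6]

Answer: M ≅ ℤ^2 ⊕ ℤ/3 ⊕ ℤ/6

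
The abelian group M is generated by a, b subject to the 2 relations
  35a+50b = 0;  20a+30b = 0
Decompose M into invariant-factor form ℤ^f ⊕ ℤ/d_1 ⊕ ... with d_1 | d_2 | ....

Answer: M ≅ ℤ/5 ⊕ ℤ/10

Derivation:
rank_ℚ(R)=2; free=2−2=0
SNF(R) diag = [5, 10] → torsion [5, 10]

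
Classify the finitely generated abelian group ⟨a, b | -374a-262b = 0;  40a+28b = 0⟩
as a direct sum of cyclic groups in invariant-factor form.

Answer: M ≅ ℤ/2 ⊕ ℤ/4

Derivation:
rank_ℚ(R)=2; free=2−2=0
SNF(R) diag = [2, 4] → torsion [2, 4]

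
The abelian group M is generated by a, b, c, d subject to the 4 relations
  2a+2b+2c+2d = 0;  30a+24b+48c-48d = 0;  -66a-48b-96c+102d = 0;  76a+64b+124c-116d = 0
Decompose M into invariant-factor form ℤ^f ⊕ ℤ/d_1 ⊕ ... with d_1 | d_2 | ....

rank_ℚ(R)=4; free=4−4=0
SNF(R) diag = [2, 6, 6, 12] → torsion [2, 6, 6, 12]

Answer: M ≅ ℤ/2 ⊕ ℤ/6 ⊕ ℤ/6 ⊕ ℤ/12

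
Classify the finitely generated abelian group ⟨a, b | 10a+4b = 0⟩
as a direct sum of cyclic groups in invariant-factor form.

rank_ℚ(R)=1; free=2−1=1
SNF(R) diag = [2] → torsion [2]

Answer: M ≅ ℤ^1 ⊕ ℤ/2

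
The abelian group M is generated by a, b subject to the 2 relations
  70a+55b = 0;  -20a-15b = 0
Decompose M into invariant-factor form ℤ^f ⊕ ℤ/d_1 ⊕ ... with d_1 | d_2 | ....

Answer: M ≅ ℤ/5 ⊕ ℤ/10

Derivation:
rank_ℚ(R)=2; free=2−2=0
SNF(R) diag = [5, 10] → torsion [5, 10]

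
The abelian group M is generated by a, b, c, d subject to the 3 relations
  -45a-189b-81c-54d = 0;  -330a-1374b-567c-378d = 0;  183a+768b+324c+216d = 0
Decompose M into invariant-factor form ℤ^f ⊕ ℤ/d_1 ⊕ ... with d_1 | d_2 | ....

rank_ℚ(R)=3; free=4−3=1
SNF(R) diag = [3, 9, 27] → torsion [3, 9, 27]

Answer: M ≅ ℤ^1 ⊕ ℤ/3 ⊕ ℤ/9 ⊕ ℤ/27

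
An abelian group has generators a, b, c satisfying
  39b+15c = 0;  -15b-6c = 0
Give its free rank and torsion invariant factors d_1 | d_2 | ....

Answer: M ≅ ℤ^1 ⊕ ℤ/3 ⊕ ℤ/3

Derivation:
rank_ℚ(R)=2; free=3−2=1
SNF(R) diag = [3, 3] → torsion [3, 3]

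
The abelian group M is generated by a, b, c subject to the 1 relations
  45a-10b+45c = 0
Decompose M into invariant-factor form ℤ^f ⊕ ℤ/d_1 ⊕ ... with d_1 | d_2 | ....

rank_ℚ(R)=1; free=3−1=2
SNF(R) diag = [5] → torsion [5]

Answer: M ≅ ℤ^2 ⊕ ℤ/5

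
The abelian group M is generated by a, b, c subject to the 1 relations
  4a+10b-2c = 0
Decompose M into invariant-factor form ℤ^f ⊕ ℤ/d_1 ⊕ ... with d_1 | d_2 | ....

Answer: M ≅ ℤ^2 ⊕ ℤ/2

Derivation:
rank_ℚ(R)=1; free=3−1=2
SNF(R) diag = [2] → torsion [2]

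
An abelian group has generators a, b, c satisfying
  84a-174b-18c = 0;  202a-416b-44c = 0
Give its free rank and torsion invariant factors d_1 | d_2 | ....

rank_ℚ(R)=2; free=3−2=1
SNF(R) diag = [2, 6] → torsion [2, 6]

Answer: M ≅ ℤ^1 ⊕ ℤ/2 ⊕ ℤ/6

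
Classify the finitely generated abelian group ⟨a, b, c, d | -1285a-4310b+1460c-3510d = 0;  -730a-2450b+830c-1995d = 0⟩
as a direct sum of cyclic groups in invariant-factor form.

Answer: M ≅ ℤ^2 ⊕ ℤ/5 ⊕ ℤ/15

Derivation:
rank_ℚ(R)=2; free=4−2=2
SNF(R) diag = [5, 15] → torsion [5, 15]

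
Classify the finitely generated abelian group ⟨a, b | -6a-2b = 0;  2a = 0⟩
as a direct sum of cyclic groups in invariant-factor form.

rank_ℚ(R)=2; free=2−2=0
SNF(R) diag = [2, 2] → torsion [2, 2]

Answer: M ≅ ℤ/2 ⊕ ℤ/2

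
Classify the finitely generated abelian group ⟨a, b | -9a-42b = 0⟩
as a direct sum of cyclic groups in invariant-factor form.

Answer: M ≅ ℤ^1 ⊕ ℤ/3

Derivation:
rank_ℚ(R)=1; free=2−1=1
SNF(R) diag = [3] → torsion [3]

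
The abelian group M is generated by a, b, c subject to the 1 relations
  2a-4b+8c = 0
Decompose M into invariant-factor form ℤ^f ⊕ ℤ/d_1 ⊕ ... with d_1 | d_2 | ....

Answer: M ≅ ℤ^2 ⊕ ℤ/2

Derivation:
rank_ℚ(R)=1; free=3−1=2
SNF(R) diag = [2] → torsion [2]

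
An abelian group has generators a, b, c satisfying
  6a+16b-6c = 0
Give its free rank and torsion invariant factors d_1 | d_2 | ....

Answer: M ≅ ℤ^2 ⊕ ℤ/2

Derivation:
rank_ℚ(R)=1; free=3−1=2
SNF(R) diag = [2] → torsion [2]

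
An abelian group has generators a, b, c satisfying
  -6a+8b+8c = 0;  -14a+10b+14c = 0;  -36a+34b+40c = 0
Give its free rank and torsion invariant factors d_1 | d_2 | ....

rank_ℚ(R)=3; free=3−3=0
SNF(R) diag = [2, 2, 6] → torsion [2, 2, 6]

Answer: M ≅ ℤ/2 ⊕ ℤ/2 ⊕ ℤ/6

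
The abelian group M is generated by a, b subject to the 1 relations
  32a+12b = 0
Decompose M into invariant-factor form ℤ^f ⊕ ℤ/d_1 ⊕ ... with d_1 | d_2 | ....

rank_ℚ(R)=1; free=2−1=1
SNF(R) diag = [4] → torsion [4]

Answer: M ≅ ℤ^1 ⊕ ℤ/4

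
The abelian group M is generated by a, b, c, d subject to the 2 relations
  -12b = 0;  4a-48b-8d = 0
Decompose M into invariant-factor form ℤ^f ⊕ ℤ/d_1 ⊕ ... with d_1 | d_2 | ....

rank_ℚ(R)=2; free=4−2=2
SNF(R) diag = [4, 12] → torsion [4, 12]

Answer: M ≅ ℤ^2 ⊕ ℤ/4 ⊕ ℤ/12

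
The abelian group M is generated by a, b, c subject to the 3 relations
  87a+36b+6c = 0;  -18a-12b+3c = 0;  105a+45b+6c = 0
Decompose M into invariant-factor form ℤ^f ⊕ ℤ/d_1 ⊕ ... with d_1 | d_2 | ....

rank_ℚ(R)=3; free=3−3=0
SNF(R) diag = [3, 3, 9] → torsion [3, 3, 9]

Answer: M ≅ ℤ/3 ⊕ ℤ/3 ⊕ ℤ/9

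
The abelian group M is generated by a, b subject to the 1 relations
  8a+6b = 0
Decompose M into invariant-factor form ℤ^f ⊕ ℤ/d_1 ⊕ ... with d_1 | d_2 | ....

Answer: M ≅ ℤ^1 ⊕ ℤ/2

Derivation:
rank_ℚ(R)=1; free=2−1=1
SNF(R) diag = [2] → torsion [2]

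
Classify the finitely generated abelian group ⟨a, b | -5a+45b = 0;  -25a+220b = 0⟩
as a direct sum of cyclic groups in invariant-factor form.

Answer: M ≅ ℤ/5 ⊕ ℤ/5

Derivation:
rank_ℚ(R)=2; free=2−2=0
SNF(R) diag = [5, 5] → torsion [5, 5]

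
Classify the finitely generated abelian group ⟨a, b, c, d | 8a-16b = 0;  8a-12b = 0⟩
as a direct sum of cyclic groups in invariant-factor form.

Answer: M ≅ ℤ^2 ⊕ ℤ/4 ⊕ ℤ/8

Derivation:
rank_ℚ(R)=2; free=4−2=2
SNF(R) diag = [4, 8] → torsion [4, 8]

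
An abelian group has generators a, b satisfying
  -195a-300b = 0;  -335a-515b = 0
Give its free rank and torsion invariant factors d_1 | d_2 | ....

Answer: M ≅ ℤ/5 ⊕ ℤ/15

Derivation:
rank_ℚ(R)=2; free=2−2=0
SNF(R) diag = [5, 15] → torsion [5, 15]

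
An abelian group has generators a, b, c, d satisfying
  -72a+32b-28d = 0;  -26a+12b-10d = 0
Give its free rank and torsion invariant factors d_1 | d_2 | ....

rank_ℚ(R)=2; free=4−2=2
SNF(R) diag = [2, 4] → torsion [2, 4]

Answer: M ≅ ℤ^2 ⊕ ℤ/2 ⊕ ℤ/4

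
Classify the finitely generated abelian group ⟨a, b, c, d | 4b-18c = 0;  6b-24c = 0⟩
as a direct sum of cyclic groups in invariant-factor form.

Answer: M ≅ ℤ^2 ⊕ ℤ/2 ⊕ ℤ/6

Derivation:
rank_ℚ(R)=2; free=4−2=2
SNF(R) diag = [2, 6] → torsion [2, 6]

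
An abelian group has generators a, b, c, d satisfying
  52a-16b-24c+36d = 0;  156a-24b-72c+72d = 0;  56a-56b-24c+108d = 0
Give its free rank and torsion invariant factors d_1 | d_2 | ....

Answer: M ≅ ℤ^1 ⊕ ℤ/4 ⊕ ℤ/12 ⊕ ℤ/24

Derivation:
rank_ℚ(R)=3; free=4−3=1
SNF(R) diag = [4, 12, 24] → torsion [4, 12, 24]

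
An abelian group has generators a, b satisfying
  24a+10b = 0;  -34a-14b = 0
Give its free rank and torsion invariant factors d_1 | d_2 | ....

rank_ℚ(R)=2; free=2−2=0
SNF(R) diag = [2, 2] → torsion [2, 2]

Answer: M ≅ ℤ/2 ⊕ ℤ/2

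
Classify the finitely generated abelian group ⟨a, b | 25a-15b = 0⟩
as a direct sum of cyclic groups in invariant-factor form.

rank_ℚ(R)=1; free=2−1=1
SNF(R) diag = [5] → torsion [5]

Answer: M ≅ ℤ^1 ⊕ ℤ/5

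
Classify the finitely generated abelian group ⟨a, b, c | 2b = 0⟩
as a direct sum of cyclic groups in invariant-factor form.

rank_ℚ(R)=1; free=3−1=2
SNF(R) diag = [2] → torsion [2]

Answer: M ≅ ℤ^2 ⊕ ℤ/2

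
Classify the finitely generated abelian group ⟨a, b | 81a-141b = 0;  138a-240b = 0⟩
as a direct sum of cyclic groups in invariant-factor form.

rank_ℚ(R)=2; free=2−2=0
SNF(R) diag = [3, 6] → torsion [3, 6]

Answer: M ≅ ℤ/3 ⊕ ℤ/6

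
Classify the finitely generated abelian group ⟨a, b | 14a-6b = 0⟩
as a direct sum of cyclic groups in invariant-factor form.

Answer: M ≅ ℤ^1 ⊕ ℤ/2

Derivation:
rank_ℚ(R)=1; free=2−1=1
SNF(R) diag = [2] → torsion [2]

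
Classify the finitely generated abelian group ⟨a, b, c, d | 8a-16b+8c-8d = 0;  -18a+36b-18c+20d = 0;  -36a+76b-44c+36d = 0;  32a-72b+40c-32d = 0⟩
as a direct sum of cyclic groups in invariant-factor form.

Answer: M ≅ ℤ/2 ⊕ ℤ/4 ⊕ ℤ/8 ⊕ ℤ/8

Derivation:
rank_ℚ(R)=4; free=4−4=0
SNF(R) diag = [2, 4, 8, 8] → torsion [2, 4, 8, 8]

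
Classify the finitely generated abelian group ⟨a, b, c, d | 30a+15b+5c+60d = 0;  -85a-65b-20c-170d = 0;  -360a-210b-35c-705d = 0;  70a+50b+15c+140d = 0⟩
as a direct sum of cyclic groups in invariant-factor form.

rank_ℚ(R)=4; free=4−4=0
SNF(R) diag = [5, 5, 15, 15] → torsion [5, 5, 15, 15]

Answer: M ≅ ℤ/5 ⊕ ℤ/5 ⊕ ℤ/15 ⊕ ℤ/15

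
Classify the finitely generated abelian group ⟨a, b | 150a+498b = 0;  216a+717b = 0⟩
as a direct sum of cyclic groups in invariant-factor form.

Answer: M ≅ ℤ/3 ⊕ ℤ/6

Derivation:
rank_ℚ(R)=2; free=2−2=0
SNF(R) diag = [3, 6] → torsion [3, 6]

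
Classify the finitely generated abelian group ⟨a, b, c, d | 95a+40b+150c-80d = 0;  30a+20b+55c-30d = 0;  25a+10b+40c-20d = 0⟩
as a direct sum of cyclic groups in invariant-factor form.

Answer: M ≅ ℤ^1 ⊕ ℤ/5 ⊕ ℤ/5 ⊕ ℤ/10

Derivation:
rank_ℚ(R)=3; free=4−3=1
SNF(R) diag = [5, 5, 10] → torsion [5, 5, 10]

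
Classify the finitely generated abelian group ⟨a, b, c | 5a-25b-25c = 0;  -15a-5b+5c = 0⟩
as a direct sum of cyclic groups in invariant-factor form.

rank_ℚ(R)=2; free=3−2=1
SNF(R) diag = [5, 10] → torsion [5, 10]

Answer: M ≅ ℤ^1 ⊕ ℤ/5 ⊕ ℤ/10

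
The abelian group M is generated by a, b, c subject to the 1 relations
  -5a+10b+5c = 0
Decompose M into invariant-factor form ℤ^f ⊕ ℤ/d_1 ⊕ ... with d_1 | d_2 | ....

rank_ℚ(R)=1; free=3−1=2
SNF(R) diag = [5] → torsion [5]

Answer: M ≅ ℤ^2 ⊕ ℤ/5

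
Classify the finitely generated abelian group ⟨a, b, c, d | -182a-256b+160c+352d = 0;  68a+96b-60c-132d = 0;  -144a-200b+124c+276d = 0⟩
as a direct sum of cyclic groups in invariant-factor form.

rank_ℚ(R)=3; free=4−3=1
SNF(R) diag = [2, 4, 8] → torsion [2, 4, 8]

Answer: M ≅ ℤ^1 ⊕ ℤ/2 ⊕ ℤ/4 ⊕ ℤ/8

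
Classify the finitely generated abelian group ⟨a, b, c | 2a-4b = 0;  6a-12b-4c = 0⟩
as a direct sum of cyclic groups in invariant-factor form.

rank_ℚ(R)=2; free=3−2=1
SNF(R) diag = [2, 4] → torsion [2, 4]

Answer: M ≅ ℤ^1 ⊕ ℤ/2 ⊕ ℤ/4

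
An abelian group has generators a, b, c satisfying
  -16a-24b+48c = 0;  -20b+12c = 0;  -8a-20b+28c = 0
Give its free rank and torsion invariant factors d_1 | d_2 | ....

rank_ℚ(R)=3; free=3−3=0
SNF(R) diag = [4, 8, 8] → torsion [4, 8, 8]

Answer: M ≅ ℤ/4 ⊕ ℤ/8 ⊕ ℤ/8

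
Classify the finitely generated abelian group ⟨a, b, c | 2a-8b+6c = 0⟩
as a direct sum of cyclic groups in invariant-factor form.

Answer: M ≅ ℤ^2 ⊕ ℤ/2

Derivation:
rank_ℚ(R)=1; free=3−1=2
SNF(R) diag = [2] → torsion [2]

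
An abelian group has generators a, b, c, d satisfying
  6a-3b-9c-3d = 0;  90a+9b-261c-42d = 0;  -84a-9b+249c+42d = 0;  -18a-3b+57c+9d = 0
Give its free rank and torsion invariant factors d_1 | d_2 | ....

rank_ℚ(R)=4; free=4−4=0
SNF(R) diag = [3, 3, 6, 18] → torsion [3, 3, 6, 18]

Answer: M ≅ ℤ/3 ⊕ ℤ/3 ⊕ ℤ/6 ⊕ ℤ/18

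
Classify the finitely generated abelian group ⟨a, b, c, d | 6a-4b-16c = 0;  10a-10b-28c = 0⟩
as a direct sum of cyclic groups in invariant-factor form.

rank_ℚ(R)=2; free=4−2=2
SNF(R) diag = [2, 2] → torsion [2, 2]

Answer: M ≅ ℤ^2 ⊕ ℤ/2 ⊕ ℤ/2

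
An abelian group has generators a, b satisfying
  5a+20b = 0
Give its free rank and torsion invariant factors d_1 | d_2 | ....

Answer: M ≅ ℤ^1 ⊕ ℤ/5

Derivation:
rank_ℚ(R)=1; free=2−1=1
SNF(R) diag = [5] → torsion [5]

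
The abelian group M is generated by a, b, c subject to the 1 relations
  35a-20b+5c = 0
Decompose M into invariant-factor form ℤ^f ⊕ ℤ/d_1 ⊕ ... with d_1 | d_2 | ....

rank_ℚ(R)=1; free=3−1=2
SNF(R) diag = [5] → torsion [5]

Answer: M ≅ ℤ^2 ⊕ ℤ/5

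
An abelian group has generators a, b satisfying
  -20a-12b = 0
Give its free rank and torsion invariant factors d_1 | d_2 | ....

rank_ℚ(R)=1; free=2−1=1
SNF(R) diag = [4] → torsion [4]

Answer: M ≅ ℤ^1 ⊕ ℤ/4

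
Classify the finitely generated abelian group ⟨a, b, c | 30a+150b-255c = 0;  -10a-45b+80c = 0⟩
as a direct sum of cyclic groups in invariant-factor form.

rank_ℚ(R)=2; free=3−2=1
SNF(R) diag = [5, 15] → torsion [5, 15]

Answer: M ≅ ℤ^1 ⊕ ℤ/5 ⊕ ℤ/15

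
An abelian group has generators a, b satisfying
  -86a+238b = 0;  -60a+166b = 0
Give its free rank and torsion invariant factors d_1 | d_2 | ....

Answer: M ≅ ℤ/2 ⊕ ℤ/2

Derivation:
rank_ℚ(R)=2; free=2−2=0
SNF(R) diag = [2, 2] → torsion [2, 2]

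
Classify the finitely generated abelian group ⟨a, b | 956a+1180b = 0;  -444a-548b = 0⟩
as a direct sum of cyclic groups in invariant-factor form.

rank_ℚ(R)=2; free=2−2=0
SNF(R) diag = [4, 8] → torsion [4, 8]

Answer: M ≅ ℤ/4 ⊕ ℤ/8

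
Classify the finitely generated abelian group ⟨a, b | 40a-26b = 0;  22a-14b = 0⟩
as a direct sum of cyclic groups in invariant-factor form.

rank_ℚ(R)=2; free=2−2=0
SNF(R) diag = [2, 6] → torsion [2, 6]

Answer: M ≅ ℤ/2 ⊕ ℤ/6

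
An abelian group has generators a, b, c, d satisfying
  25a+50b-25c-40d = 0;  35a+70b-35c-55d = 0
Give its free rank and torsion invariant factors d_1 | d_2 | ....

Answer: M ≅ ℤ^2 ⊕ ℤ/5 ⊕ ℤ/5

Derivation:
rank_ℚ(R)=2; free=4−2=2
SNF(R) diag = [5, 5] → torsion [5, 5]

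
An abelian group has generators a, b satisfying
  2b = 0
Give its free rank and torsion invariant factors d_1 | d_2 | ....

Answer: M ≅ ℤ^1 ⊕ ℤ/2

Derivation:
rank_ℚ(R)=1; free=2−1=1
SNF(R) diag = [2] → torsion [2]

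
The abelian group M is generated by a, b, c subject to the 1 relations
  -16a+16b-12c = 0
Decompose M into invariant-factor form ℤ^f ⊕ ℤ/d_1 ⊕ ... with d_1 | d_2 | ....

rank_ℚ(R)=1; free=3−1=2
SNF(R) diag = [4] → torsion [4]

Answer: M ≅ ℤ^2 ⊕ ℤ/4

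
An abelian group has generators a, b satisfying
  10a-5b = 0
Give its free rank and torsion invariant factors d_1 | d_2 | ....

Answer: M ≅ ℤ^1 ⊕ ℤ/5

Derivation:
rank_ℚ(R)=1; free=2−1=1
SNF(R) diag = [5] → torsion [5]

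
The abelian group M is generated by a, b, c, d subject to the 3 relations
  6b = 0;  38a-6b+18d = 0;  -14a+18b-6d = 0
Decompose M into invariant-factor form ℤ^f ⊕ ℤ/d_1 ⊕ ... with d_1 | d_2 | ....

Answer: M ≅ ℤ^1 ⊕ ℤ/2 ⊕ ℤ/6 ⊕ ℤ/12

Derivation:
rank_ℚ(R)=3; free=4−3=1
SNF(R) diag = [2, 6, 12] → torsion [2, 6, 12]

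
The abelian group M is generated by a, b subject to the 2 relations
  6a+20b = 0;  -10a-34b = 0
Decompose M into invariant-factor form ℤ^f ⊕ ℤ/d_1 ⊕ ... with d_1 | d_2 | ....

rank_ℚ(R)=2; free=2−2=0
SNF(R) diag = [2, 2] → torsion [2, 2]

Answer: M ≅ ℤ/2 ⊕ ℤ/2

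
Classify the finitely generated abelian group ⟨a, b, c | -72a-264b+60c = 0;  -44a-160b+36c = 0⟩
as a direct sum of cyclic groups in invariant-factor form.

Answer: M ≅ ℤ^1 ⊕ ℤ/4 ⊕ ℤ/12

Derivation:
rank_ℚ(R)=2; free=3−2=1
SNF(R) diag = [4, 12] → torsion [4, 12]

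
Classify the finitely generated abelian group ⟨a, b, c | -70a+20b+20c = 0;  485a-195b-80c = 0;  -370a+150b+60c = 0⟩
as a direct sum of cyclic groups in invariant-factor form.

Answer: M ≅ ℤ/5 ⊕ ℤ/10 ⊕ ℤ/20

Derivation:
rank_ℚ(R)=3; free=3−3=0
SNF(R) diag = [5, 10, 20] → torsion [5, 10, 20]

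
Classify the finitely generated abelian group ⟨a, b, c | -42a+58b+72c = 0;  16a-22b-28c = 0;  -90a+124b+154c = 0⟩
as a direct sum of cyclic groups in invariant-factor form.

rank_ℚ(R)=3; free=3−3=0
SNF(R) diag = [2, 2, 2] → torsion [2, 2, 2]

Answer: M ≅ ℤ/2 ⊕ ℤ/2 ⊕ ℤ/2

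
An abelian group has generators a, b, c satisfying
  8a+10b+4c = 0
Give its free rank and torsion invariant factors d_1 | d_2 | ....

rank_ℚ(R)=1; free=3−1=2
SNF(R) diag = [2] → torsion [2]

Answer: M ≅ ℤ^2 ⊕ ℤ/2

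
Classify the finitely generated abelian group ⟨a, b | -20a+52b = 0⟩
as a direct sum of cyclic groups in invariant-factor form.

Answer: M ≅ ℤ^1 ⊕ ℤ/4

Derivation:
rank_ℚ(R)=1; free=2−1=1
SNF(R) diag = [4] → torsion [4]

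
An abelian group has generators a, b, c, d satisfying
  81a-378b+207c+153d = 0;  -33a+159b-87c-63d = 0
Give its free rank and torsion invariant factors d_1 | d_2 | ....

rank_ℚ(R)=2; free=4−2=2
SNF(R) diag = [3, 9] → torsion [3, 9]

Answer: M ≅ ℤ^2 ⊕ ℤ/3 ⊕ ℤ/9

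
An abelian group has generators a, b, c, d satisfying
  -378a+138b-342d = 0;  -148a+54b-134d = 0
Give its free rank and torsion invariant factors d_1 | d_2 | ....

rank_ℚ(R)=2; free=4−2=2
SNF(R) diag = [2, 6] → torsion [2, 6]

Answer: M ≅ ℤ^2 ⊕ ℤ/2 ⊕ ℤ/6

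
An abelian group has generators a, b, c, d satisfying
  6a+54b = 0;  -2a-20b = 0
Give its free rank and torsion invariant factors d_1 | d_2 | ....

Answer: M ≅ ℤ^2 ⊕ ℤ/2 ⊕ ℤ/6

Derivation:
rank_ℚ(R)=2; free=4−2=2
SNF(R) diag = [2, 6] → torsion [2, 6]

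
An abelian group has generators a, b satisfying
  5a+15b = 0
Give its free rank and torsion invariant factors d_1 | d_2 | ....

rank_ℚ(R)=1; free=2−1=1
SNF(R) diag = [5] → torsion [5]

Answer: M ≅ ℤ^1 ⊕ ℤ/5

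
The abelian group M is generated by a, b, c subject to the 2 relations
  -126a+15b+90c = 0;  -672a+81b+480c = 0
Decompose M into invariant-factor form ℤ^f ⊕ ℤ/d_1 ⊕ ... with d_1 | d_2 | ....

rank_ℚ(R)=2; free=3−2=1
SNF(R) diag = [3, 6] → torsion [3, 6]

Answer: M ≅ ℤ^1 ⊕ ℤ/3 ⊕ ℤ/6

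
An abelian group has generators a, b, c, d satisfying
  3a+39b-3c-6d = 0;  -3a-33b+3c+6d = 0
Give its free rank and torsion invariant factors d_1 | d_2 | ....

Answer: M ≅ ℤ^2 ⊕ ℤ/3 ⊕ ℤ/6

Derivation:
rank_ℚ(R)=2; free=4−2=2
SNF(R) diag = [3, 6] → torsion [3, 6]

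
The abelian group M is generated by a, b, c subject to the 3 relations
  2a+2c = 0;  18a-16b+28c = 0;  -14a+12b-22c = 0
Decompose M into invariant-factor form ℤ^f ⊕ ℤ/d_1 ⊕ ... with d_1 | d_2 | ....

Answer: M ≅ ℤ/2 ⊕ ℤ/2 ⊕ ℤ/4

Derivation:
rank_ℚ(R)=3; free=3−3=0
SNF(R) diag = [2, 2, 4] → torsion [2, 2, 4]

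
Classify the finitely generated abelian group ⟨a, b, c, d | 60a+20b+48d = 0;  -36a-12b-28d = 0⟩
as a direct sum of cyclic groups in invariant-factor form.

rank_ℚ(R)=2; free=4−2=2
SNF(R) diag = [4, 4] → torsion [4, 4]

Answer: M ≅ ℤ^2 ⊕ ℤ/4 ⊕ ℤ/4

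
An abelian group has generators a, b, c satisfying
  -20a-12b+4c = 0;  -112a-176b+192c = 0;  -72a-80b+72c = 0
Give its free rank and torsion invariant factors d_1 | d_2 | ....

rank_ℚ(R)=3; free=3−3=0
SNF(R) diag = [4, 8, 16] → torsion [4, 8, 16]

Answer: M ≅ ℤ/4 ⊕ ℤ/8 ⊕ ℤ/16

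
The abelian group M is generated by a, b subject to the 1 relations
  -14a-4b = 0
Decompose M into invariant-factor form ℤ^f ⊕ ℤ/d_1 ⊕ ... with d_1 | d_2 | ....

Answer: M ≅ ℤ^1 ⊕ ℤ/2

Derivation:
rank_ℚ(R)=1; free=2−1=1
SNF(R) diag = [2] → torsion [2]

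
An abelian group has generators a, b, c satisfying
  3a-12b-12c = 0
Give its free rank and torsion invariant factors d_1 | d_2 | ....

Answer: M ≅ ℤ^2 ⊕ ℤ/3

Derivation:
rank_ℚ(R)=1; free=3−1=2
SNF(R) diag = [3] → torsion [3]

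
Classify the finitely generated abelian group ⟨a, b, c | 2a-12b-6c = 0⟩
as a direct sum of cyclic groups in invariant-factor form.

rank_ℚ(R)=1; free=3−1=2
SNF(R) diag = [2] → torsion [2]

Answer: M ≅ ℤ^2 ⊕ ℤ/2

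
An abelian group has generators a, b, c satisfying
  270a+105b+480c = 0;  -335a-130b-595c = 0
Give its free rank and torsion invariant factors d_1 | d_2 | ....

Answer: M ≅ ℤ^1 ⊕ ℤ/5 ⊕ ℤ/15

Derivation:
rank_ℚ(R)=2; free=3−2=1
SNF(R) diag = [5, 15] → torsion [5, 15]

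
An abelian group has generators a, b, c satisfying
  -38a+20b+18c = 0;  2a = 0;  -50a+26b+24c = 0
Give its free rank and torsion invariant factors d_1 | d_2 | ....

rank_ℚ(R)=3; free=3−3=0
SNF(R) diag = [2, 2, 6] → torsion [2, 2, 6]

Answer: M ≅ ℤ/2 ⊕ ℤ/2 ⊕ ℤ/6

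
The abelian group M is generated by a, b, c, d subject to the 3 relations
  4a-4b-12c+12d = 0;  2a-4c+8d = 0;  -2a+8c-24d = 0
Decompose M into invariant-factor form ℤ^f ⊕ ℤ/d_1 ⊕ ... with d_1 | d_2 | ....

rank_ℚ(R)=3; free=4−3=1
SNF(R) diag = [2, 4, 4] → torsion [2, 4, 4]

Answer: M ≅ ℤ^1 ⊕ ℤ/2 ⊕ ℤ/4 ⊕ ℤ/4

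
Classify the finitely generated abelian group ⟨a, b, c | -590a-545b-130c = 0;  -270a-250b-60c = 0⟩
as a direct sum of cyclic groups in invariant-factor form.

Answer: M ≅ ℤ^1 ⊕ ℤ/5 ⊕ ℤ/10

Derivation:
rank_ℚ(R)=2; free=3−2=1
SNF(R) diag = [5, 10] → torsion [5, 10]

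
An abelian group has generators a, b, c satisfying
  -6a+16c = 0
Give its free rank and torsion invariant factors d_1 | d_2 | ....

Answer: M ≅ ℤ^2 ⊕ ℤ/2

Derivation:
rank_ℚ(R)=1; free=3−1=2
SNF(R) diag = [2] → torsion [2]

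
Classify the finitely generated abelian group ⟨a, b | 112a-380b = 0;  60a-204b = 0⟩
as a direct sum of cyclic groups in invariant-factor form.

rank_ℚ(R)=2; free=2−2=0
SNF(R) diag = [4, 12] → torsion [4, 12]

Answer: M ≅ ℤ/4 ⊕ ℤ/12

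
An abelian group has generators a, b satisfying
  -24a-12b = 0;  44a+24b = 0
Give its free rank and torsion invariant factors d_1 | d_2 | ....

Answer: M ≅ ℤ/4 ⊕ ℤ/12

Derivation:
rank_ℚ(R)=2; free=2−2=0
SNF(R) diag = [4, 12] → torsion [4, 12]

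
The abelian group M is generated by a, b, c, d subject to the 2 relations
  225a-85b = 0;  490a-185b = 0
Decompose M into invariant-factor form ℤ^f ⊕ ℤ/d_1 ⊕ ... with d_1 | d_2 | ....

Answer: M ≅ ℤ^2 ⊕ ℤ/5 ⊕ ℤ/5

Derivation:
rank_ℚ(R)=2; free=4−2=2
SNF(R) diag = [5, 5] → torsion [5, 5]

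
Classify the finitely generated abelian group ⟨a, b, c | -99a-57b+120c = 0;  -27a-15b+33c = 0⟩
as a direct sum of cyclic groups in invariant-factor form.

rank_ℚ(R)=2; free=3−2=1
SNF(R) diag = [3, 9] → torsion [3, 9]

Answer: M ≅ ℤ^1 ⊕ ℤ/3 ⊕ ℤ/9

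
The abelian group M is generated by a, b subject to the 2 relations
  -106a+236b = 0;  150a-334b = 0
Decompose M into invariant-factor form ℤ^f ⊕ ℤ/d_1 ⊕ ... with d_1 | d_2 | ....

rank_ℚ(R)=2; free=2−2=0
SNF(R) diag = [2, 2] → torsion [2, 2]

Answer: M ≅ ℤ/2 ⊕ ℤ/2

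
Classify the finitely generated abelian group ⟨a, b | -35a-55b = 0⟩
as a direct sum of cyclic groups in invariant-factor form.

Answer: M ≅ ℤ^1 ⊕ ℤ/5

Derivation:
rank_ℚ(R)=1; free=2−1=1
SNF(R) diag = [5] → torsion [5]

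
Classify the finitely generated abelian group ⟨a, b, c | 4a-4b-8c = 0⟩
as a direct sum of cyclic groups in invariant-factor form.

rank_ℚ(R)=1; free=3−1=2
SNF(R) diag = [4] → torsion [4]

Answer: M ≅ ℤ^2 ⊕ ℤ/4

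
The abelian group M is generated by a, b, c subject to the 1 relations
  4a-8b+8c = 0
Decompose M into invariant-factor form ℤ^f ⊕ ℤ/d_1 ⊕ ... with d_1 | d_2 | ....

rank_ℚ(R)=1; free=3−1=2
SNF(R) diag = [4] → torsion [4]

Answer: M ≅ ℤ^2 ⊕ ℤ/4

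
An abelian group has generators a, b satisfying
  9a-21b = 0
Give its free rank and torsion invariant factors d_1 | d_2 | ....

Answer: M ≅ ℤ^1 ⊕ ℤ/3

Derivation:
rank_ℚ(R)=1; free=2−1=1
SNF(R) diag = [3] → torsion [3]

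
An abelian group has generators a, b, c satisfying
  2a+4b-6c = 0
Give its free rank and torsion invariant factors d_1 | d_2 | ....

rank_ℚ(R)=1; free=3−1=2
SNF(R) diag = [2] → torsion [2]

Answer: M ≅ ℤ^2 ⊕ ℤ/2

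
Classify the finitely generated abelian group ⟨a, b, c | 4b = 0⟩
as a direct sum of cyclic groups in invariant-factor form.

rank_ℚ(R)=1; free=3−1=2
SNF(R) diag = [4] → torsion [4]

Answer: M ≅ ℤ^2 ⊕ ℤ/4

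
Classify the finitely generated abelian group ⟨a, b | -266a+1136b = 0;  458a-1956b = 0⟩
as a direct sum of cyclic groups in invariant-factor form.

Answer: M ≅ ℤ/2 ⊕ ℤ/4

Derivation:
rank_ℚ(R)=2; free=2−2=0
SNF(R) diag = [2, 4] → torsion [2, 4]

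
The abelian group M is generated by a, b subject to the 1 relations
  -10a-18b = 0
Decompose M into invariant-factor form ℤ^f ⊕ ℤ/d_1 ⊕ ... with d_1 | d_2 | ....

Answer: M ≅ ℤ^1 ⊕ ℤ/2

Derivation:
rank_ℚ(R)=1; free=2−1=1
SNF(R) diag = [2] → torsion [2]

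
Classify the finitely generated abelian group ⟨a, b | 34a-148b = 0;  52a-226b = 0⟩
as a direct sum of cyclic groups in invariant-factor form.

Answer: M ≅ ℤ/2 ⊕ ℤ/6

Derivation:
rank_ℚ(R)=2; free=2−2=0
SNF(R) diag = [2, 6] → torsion [2, 6]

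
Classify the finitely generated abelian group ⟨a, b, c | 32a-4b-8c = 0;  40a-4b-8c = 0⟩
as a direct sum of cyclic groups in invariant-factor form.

Answer: M ≅ ℤ^1 ⊕ ℤ/4 ⊕ ℤ/8

Derivation:
rank_ℚ(R)=2; free=3−2=1
SNF(R) diag = [4, 8] → torsion [4, 8]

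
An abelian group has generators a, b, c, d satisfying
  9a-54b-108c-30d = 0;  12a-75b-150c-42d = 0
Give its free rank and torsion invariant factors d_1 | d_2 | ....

Answer: M ≅ ℤ^2 ⊕ ℤ/3 ⊕ ℤ/3

Derivation:
rank_ℚ(R)=2; free=4−2=2
SNF(R) diag = [3, 3] → torsion [3, 3]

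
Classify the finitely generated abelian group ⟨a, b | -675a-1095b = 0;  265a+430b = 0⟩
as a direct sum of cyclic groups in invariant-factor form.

Answer: M ≅ ℤ/5 ⊕ ℤ/15

Derivation:
rank_ℚ(R)=2; free=2−2=0
SNF(R) diag = [5, 15] → torsion [5, 15]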